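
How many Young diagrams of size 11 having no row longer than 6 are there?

44

There are too many to list fully; the first 12 (by largest part) are:
5, 6
1, 4, 6
2, 3, 6
1, 1, 3, 6
1, 2, 2, 6
1, 1, 1, 2, 6
1, 1, 1, 1, 1, 6
1, 5, 5
2, 4, 5
1, 1, 4, 5
3, 3, 5
1, 2, 3, 5
…and 32 more, for 44 total.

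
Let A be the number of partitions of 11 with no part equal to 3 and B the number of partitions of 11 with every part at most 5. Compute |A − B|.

3

Partitions of 11 with no part equal to 3: 34.
Partitions of 11 with every part at most 5: 37.
|34 − 37| = 3.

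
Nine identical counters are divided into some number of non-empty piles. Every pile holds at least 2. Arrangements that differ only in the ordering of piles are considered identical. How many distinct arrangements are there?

8

They are:
9
2+7
3+6
4+5
2+2+5
2+3+4
3+3+3
2+2+2+3
Counting gives 8.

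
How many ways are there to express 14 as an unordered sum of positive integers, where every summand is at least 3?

Listing the qualifying partitions of 14:
14
11,3
10,4
9,5
8,6
8,3,3
7,7
7,4,3
6,5,3
6,4,4
5,5,4
5,3,3,3
4,4,3,3

13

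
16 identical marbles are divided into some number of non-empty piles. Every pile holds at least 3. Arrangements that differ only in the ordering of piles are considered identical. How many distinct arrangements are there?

21

Enumerating:
16
13 + 3
12 + 4
11 + 5
10 + 6
10 + 3 + 3
9 + 7
9 + 4 + 3
8 + 8
8 + 5 + 3
8 + 4 + 4
7 + 6 + 3
7 + 5 + 4
7 + 3 + 3 + 3
6 + 6 + 4
6 + 5 + 5
6 + 4 + 3 + 3
5 + 5 + 3 + 3
5 + 4 + 4 + 3
4 + 4 + 4 + 4
4 + 3 + 3 + 3 + 3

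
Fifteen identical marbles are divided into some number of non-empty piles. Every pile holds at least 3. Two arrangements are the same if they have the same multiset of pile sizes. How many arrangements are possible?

17

They are:
15
12+3
11+4
10+5
9+6
9+3+3
8+7
8+4+3
7+5+3
7+4+4
6+6+3
6+5+4
6+3+3+3
5+5+5
5+4+3+3
4+4+4+3
3+3+3+3+3
Counting gives 17.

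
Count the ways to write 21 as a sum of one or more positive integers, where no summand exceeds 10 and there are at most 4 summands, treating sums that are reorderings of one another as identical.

53

A partial list (first 12 by largest part):
10,10,1
10,9,2
10,9,1,1
10,8,3
10,8,2,1
10,7,4
10,7,3,1
10,7,2,2
10,6,5
10,6,4,1
10,6,3,2
10,5,5,1
…and 41 more, for 53 total.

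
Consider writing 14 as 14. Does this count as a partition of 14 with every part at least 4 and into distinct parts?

Yes

The parts sum to 14, and the condition 'every summand is at least 4' holds; the condition 'all summands are distinct' holds.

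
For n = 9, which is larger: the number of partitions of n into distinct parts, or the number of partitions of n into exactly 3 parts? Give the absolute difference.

1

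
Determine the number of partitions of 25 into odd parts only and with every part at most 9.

Systematic enumeration (by largest part, then next-largest, …) yields 82.

82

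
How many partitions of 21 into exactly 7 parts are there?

105

A full systematic count gives 105.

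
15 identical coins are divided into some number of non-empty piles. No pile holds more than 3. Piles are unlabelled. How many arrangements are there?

27

A partial list (first 12 by largest part):
3, 3, 3, 3, 3
3, 3, 3, 3, 2, 1
3, 3, 3, 3, 1, 1, 1
3, 3, 3, 2, 2, 2
3, 3, 3, 2, 2, 1, 1
3, 3, 3, 2, 1, 1, 1, 1
3, 3, 3, 1, 1, 1, 1, 1, 1
3, 3, 2, 2, 2, 2, 1
3, 3, 2, 2, 2, 1, 1, 1
3, 3, 2, 2, 1, 1, 1, 1, 1
3, 3, 2, 1, 1, 1, 1, 1, 1, 1
3, 3, 1, 1, 1, 1, 1, 1, 1, 1, 1
…and 15 more, for 27 total.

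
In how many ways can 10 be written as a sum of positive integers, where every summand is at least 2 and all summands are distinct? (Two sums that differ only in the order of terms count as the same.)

5

They are:
10
8, 2
7, 3
6, 4
5, 3, 2
That's 5 in total.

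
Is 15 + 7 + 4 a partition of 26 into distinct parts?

The parts sum to 26, and the condition 'all summands are distinct' holds.

Yes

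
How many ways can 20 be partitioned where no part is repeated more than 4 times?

409

There are 409 such partitions.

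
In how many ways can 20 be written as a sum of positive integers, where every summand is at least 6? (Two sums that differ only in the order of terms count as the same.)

8

They are:
20
6+14
7+13
8+12
9+11
10+10
6+6+8
6+7+7
That's 8 in total.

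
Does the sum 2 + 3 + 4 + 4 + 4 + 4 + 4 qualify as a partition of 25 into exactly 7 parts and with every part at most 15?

The parts sum to 25, and the condition 'there are exactly 7 summands' holds; the condition 'no summand exceeds 15' holds.

Yes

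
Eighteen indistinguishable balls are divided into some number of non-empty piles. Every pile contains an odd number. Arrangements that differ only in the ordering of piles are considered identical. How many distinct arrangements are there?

A partial list (first 12 by largest part):
17,1
15,3
15,1,1,1
13,5
13,3,1,1
13,1,1,1,1,1
11,7
11,5,1,1
11,3,3,1
11,3,1,1,1,1
11,1,1,1,1,1,1,1
9,9
…and 34 more, for 46 total.

46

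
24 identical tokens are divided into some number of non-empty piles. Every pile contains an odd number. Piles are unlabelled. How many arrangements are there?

Direct enumeration gives 122 partitions.

122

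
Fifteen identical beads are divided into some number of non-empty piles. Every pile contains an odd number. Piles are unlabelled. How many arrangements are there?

27

A partial list (first 12 by largest part):
15
13 + 1 + 1
11 + 3 + 1
11 + 1 + 1 + 1 + 1
9 + 5 + 1
9 + 3 + 3
9 + 3 + 1 + 1 + 1
9 + 1 + 1 + 1 + 1 + 1 + 1
7 + 7 + 1
7 + 5 + 3
7 + 5 + 1 + 1 + 1
7 + 3 + 3 + 1 + 1
…and 15 more, for 27 total.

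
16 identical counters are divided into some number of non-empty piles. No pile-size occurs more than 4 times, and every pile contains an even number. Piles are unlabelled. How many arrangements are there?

19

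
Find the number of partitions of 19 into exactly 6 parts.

Enumerating by decreasing first part gives 71 partitions in all.

71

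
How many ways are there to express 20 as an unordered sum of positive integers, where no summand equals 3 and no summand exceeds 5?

73

There are 73 such partitions.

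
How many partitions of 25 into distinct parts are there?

Enumerating by decreasing first part gives 142 partitions in all.

142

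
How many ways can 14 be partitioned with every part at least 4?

They are:
14
10, 4
9, 5
8, 6
7, 7
6, 4, 4
5, 5, 4
That's 7 in total.

7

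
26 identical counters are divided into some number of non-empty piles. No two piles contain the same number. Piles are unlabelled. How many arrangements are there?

Enumerating by decreasing first part gives 165 partitions in all.

165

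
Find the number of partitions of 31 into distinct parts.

340

Systematic enumeration (by largest part, then next-largest, …) yields 340.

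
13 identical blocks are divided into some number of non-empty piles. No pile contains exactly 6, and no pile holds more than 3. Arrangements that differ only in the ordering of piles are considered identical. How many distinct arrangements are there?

21

They are:
3 + 3 + 3 + 3 + 1
3 + 3 + 3 + 2 + 2
3 + 3 + 3 + 2 + 1 + 1
3 + 3 + 3 + 1 + 1 + 1 + 1
3 + 3 + 2 + 2 + 2 + 1
3 + 3 + 2 + 2 + 1 + 1 + 1
3 + 3 + 2 + 1 + 1 + 1 + 1 + 1
3 + 3 + 1 + 1 + 1 + 1 + 1 + 1 + 1
3 + 2 + 2 + 2 + 2 + 2
3 + 2 + 2 + 2 + 2 + 1 + 1
3 + 2 + 2 + 2 + 1 + 1 + 1 + 1
3 + 2 + 2 + 1 + 1 + 1 + 1 + 1 + 1
3 + 2 + 1 + 1 + 1 + 1 + 1 + 1 + 1 + 1
3 + 1 + 1 + 1 + 1 + 1 + 1 + 1 + 1 + 1 + 1
2 + 2 + 2 + 2 + 2 + 2 + 1
2 + 2 + 2 + 2 + 2 + 1 + 1 + 1
2 + 2 + 2 + 2 + 1 + 1 + 1 + 1 + 1
2 + 2 + 2 + 1 + 1 + 1 + 1 + 1 + 1 + 1
2 + 2 + 1 + 1 + 1 + 1 + 1 + 1 + 1 + 1 + 1
2 + 1 + 1 + 1 + 1 + 1 + 1 + 1 + 1 + 1 + 1 + 1
1 + 1 + 1 + 1 + 1 + 1 + 1 + 1 + 1 + 1 + 1 + 1 + 1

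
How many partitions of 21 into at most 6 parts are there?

Enumerating by decreasing first part gives 331 partitions in all.

331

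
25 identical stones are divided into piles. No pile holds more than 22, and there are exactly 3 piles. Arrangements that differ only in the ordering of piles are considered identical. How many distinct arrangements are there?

There are too many to list fully; the first 12 (by largest part) are:
22,2,1
21,3,1
21,2,2
20,4,1
20,3,2
19,5,1
19,4,2
19,3,3
18,6,1
18,5,2
18,4,3
17,7,1
…and 39 more, for 51 total.

51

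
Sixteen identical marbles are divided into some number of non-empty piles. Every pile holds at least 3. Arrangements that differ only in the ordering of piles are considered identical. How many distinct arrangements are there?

21

The partitions of 16 that satisfy the conditions:
16
13, 3
12, 4
11, 5
10, 6
10, 3, 3
9, 7
9, 4, 3
8, 8
8, 5, 3
8, 4, 4
7, 6, 3
7, 5, 4
7, 3, 3, 3
6, 6, 4
6, 5, 5
6, 4, 3, 3
5, 5, 3, 3
5, 4, 4, 3
4, 4, 4, 4
4, 3, 3, 3, 3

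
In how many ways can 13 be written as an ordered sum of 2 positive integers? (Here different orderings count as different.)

Place 1 bars in the 12 internal gaps of a row of 13 dots: C(12,1) = 12.

12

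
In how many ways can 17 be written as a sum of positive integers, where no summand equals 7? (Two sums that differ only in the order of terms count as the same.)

Direct enumeration gives 255 partitions.

255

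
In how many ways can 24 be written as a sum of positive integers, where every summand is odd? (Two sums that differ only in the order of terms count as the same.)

122

A full systematic count gives 122.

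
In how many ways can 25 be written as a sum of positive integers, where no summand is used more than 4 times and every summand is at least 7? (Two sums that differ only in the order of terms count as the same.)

The partitions of 25 that satisfy the conditions:
25
18+7
17+8
16+9
15+10
14+11
13+12
11+7+7
10+8+7
9+9+7
9+8+8

11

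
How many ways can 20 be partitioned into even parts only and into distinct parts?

10

They are:
20
18,2
16,4
14,6
14,4,2
12,8
12,6,2
10,8,2
10,6,4
8,6,4,2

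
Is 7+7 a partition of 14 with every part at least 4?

The parts sum to 14, and the condition 'every summand is at least 4' holds.

Yes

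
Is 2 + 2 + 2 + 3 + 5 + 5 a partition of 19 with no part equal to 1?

Yes

The parts sum to 19, and the condition 'no summand equals 1' holds.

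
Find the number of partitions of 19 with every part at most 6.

A full systematic count gives 235.

235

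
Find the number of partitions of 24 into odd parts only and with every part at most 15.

111

Direct enumeration gives 111 partitions.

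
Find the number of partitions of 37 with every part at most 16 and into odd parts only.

There are 558 such partitions.

558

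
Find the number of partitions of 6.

11

Enumerating:
6
5+1
4+2
4+1+1
3+3
3+2+1
3+1+1+1
2+2+2
2+2+1+1
2+1+1+1+1
1+1+1+1+1+1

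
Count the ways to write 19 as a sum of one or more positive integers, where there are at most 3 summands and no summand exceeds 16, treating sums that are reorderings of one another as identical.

36

A partial list (first 12 by largest part):
16 + 3
16 + 2 + 1
15 + 4
15 + 3 + 1
15 + 2 + 2
14 + 5
14 + 4 + 1
14 + 3 + 2
13 + 6
13 + 5 + 1
13 + 4 + 2
13 + 3 + 3
…and 24 more, for 36 total.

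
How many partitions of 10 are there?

A partial list (first 12 by largest part):
10
1,9
2,8
1,1,8
3,7
1,2,7
1,1,1,7
4,6
1,3,6
2,2,6
1,1,2,6
1,1,1,1,6
…and 30 more, for 42 total.

42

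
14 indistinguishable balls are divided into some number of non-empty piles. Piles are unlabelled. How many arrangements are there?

135

A full systematic count gives 135.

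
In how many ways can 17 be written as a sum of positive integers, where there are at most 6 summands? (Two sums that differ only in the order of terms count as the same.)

163

Counting exhaustively, 163 partitions satisfy the conditions.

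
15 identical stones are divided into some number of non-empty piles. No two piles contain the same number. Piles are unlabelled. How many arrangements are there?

27

There are too many to list fully; the first 12 (by largest part) are:
15
14 + 1
13 + 2
12 + 3
12 + 2 + 1
11 + 4
11 + 3 + 1
10 + 5
10 + 4 + 1
10 + 3 + 2
9 + 6
9 + 5 + 1
…and 15 more, for 27 total.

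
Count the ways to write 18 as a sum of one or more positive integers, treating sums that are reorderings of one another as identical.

385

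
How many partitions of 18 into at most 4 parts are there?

Enumerating by decreasing first part gives 84 partitions in all.

84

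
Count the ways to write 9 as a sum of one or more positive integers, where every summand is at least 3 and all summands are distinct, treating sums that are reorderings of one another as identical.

They are:
9
6,3
5,4

3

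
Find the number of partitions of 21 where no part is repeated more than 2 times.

243

Enumerating by decreasing first part gives 243 partitions in all.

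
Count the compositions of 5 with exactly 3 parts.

6

Equivalently, choose which 2 of the 4 gaps become plus signs: C(4,2) = 6.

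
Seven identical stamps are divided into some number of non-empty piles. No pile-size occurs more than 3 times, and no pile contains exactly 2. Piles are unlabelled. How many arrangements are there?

Listing the qualifying partitions of 7:
7
6+1
5+1+1
4+3
4+1+1+1
3+3+1

6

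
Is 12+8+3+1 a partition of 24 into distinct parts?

Yes

The parts sum to 24, and the condition 'all summands are distinct' holds.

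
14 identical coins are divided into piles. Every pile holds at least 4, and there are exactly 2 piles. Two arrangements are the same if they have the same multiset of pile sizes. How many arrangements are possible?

4

The partitions of 14 that satisfy the conditions:
10, 4
9, 5
8, 6
7, 7
That's 4 in total.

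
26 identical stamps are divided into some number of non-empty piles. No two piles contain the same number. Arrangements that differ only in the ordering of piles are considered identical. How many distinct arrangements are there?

Counting exhaustively, 165 partitions satisfy the conditions.

165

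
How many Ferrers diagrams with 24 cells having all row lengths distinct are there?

122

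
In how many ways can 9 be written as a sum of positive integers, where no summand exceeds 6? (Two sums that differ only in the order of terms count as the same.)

A partial list (first 12 by largest part):
3, 6
1, 2, 6
1, 1, 1, 6
4, 5
1, 3, 5
2, 2, 5
1, 1, 2, 5
1, 1, 1, 1, 5
1, 4, 4
2, 3, 4
1, 1, 3, 4
1, 2, 2, 4
…and 14 more, for 26 total.

26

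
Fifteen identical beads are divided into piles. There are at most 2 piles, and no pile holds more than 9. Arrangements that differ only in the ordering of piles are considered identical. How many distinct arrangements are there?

2

Enumerating:
6,9
7,8
That's 2 in total.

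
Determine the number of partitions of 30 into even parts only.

176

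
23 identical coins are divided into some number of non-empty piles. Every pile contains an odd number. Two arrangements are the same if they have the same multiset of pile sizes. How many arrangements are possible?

Direct enumeration gives 104 partitions.

104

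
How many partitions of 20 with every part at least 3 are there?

A partial list (first 12 by largest part):
20
17,3
16,4
15,5
14,6
14,3,3
13,7
13,4,3
12,8
12,5,3
12,4,4
11,9
…and 37 more, for 49 total.

49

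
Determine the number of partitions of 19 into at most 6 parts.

Direct enumeration gives 235 partitions.

235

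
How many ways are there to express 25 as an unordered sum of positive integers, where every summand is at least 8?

7

They are:
25
8+17
9+16
10+15
11+14
12+13
8+8+9
Counting gives 7.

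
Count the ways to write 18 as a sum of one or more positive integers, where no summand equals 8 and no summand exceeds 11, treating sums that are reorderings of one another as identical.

313

There are 313 such partitions.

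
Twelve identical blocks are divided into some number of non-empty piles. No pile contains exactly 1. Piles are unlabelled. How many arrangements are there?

21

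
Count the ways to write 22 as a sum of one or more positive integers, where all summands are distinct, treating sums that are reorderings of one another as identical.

Direct enumeration gives 89 partitions.

89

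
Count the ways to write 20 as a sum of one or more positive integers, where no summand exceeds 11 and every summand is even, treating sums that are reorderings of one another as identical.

There are too many to list fully; the first 12 (by largest part) are:
10+10
10+8+2
10+6+4
10+6+2+2
10+4+4+2
10+4+2+2+2
10+2+2+2+2+2
8+8+4
8+8+2+2
8+6+6
8+6+4+2
8+6+2+2+2
…and 18 more, for 30 total.

30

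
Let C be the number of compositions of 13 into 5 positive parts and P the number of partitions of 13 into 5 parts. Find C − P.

477

Compositions: C(12,4) = 495.
Partitions of 13 into exactly 5 parts: 18.
Difference: 495 − 18 = 477.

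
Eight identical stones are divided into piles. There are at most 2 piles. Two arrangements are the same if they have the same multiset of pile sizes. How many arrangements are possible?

Enumerating:
8
1 + 7
2 + 6
3 + 5
4 + 4

5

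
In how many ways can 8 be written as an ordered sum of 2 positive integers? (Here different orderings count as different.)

Place 1 bars in the 7 internal gaps of a row of 8 dots: C(7,1) = 7.

7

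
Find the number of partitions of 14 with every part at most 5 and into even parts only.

4

Enumerating:
4 + 4 + 4 + 2
4 + 4 + 2 + 2 + 2
4 + 2 + 2 + 2 + 2 + 2
2 + 2 + 2 + 2 + 2 + 2 + 2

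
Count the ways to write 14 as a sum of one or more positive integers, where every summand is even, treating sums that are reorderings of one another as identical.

Enumerating:
14
12,2
10,4
10,2,2
8,6
8,4,2
8,2,2,2
6,6,2
6,4,4
6,4,2,2
6,2,2,2,2
4,4,4,2
4,4,2,2,2
4,2,2,2,2,2
2,2,2,2,2,2,2

15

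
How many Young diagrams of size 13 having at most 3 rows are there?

21

Listing the qualifying partitions of 13:
13
1,12
2,11
1,1,11
3,10
1,2,10
4,9
1,3,9
2,2,9
5,8
1,4,8
2,3,8
6,7
1,5,7
2,4,7
3,3,7
1,6,6
2,5,6
3,4,6
3,5,5
4,4,5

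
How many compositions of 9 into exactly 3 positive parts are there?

28

Equivalently, choose which 2 of the 8 gaps become plus signs: C(8,2) = 28.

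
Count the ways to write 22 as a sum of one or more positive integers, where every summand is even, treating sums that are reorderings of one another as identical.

A partial list (first 12 by largest part):
22
2, 20
4, 18
2, 2, 18
6, 16
2, 4, 16
2, 2, 2, 16
8, 14
2, 6, 14
4, 4, 14
2, 2, 4, 14
2, 2, 2, 2, 14
…and 44 more, for 56 total.

56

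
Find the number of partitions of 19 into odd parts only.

A partial list (first 12 by largest part):
19
1 + 1 + 17
1 + 3 + 15
1 + 1 + 1 + 1 + 15
1 + 5 + 13
3 + 3 + 13
1 + 1 + 1 + 3 + 13
1 + 1 + 1 + 1 + 1 + 1 + 13
1 + 7 + 11
3 + 5 + 11
1 + 1 + 1 + 5 + 11
1 + 1 + 3 + 3 + 11
…and 42 more, for 54 total.

54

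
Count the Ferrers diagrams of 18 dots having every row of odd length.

A partial list (first 12 by largest part):
17,1
15,3
15,1,1,1
13,5
13,3,1,1
13,1,1,1,1,1
11,7
11,5,1,1
11,3,3,1
11,3,1,1,1,1
11,1,1,1,1,1,1,1
9,9
…and 34 more, for 46 total.

46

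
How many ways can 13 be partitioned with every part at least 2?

The partitions of 13 that satisfy the conditions:
13
11 + 2
10 + 3
9 + 4
9 + 2 + 2
8 + 5
8 + 3 + 2
7 + 6
7 + 4 + 2
7 + 3 + 3
7 + 2 + 2 + 2
6 + 5 + 2
6 + 4 + 3
6 + 3 + 2 + 2
5 + 5 + 3
5 + 4 + 4
5 + 4 + 2 + 2
5 + 3 + 3 + 2
5 + 2 + 2 + 2 + 2
4 + 4 + 3 + 2
4 + 3 + 3 + 3
4 + 3 + 2 + 2 + 2
3 + 3 + 3 + 2 + 2
3 + 2 + 2 + 2 + 2 + 2
That's 24 in total.

24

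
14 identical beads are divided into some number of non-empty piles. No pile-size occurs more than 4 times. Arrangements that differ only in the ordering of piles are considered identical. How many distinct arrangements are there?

100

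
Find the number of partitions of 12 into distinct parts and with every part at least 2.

Listing the qualifying partitions of 12:
12
10, 2
9, 3
8, 4
7, 5
7, 3, 2
6, 4, 2
5, 4, 3

8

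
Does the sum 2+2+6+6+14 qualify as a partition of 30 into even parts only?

Yes

The parts sum to 30, and the condition 'every summand is even' holds.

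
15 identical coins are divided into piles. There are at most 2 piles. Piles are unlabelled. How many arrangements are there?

8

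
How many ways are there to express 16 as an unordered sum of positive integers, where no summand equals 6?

189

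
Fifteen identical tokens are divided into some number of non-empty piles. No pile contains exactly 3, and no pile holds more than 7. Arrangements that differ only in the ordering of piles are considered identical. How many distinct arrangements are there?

66

There are too many to list fully; the first 12 (by largest part) are:
7, 7, 1
7, 6, 2
7, 6, 1, 1
7, 5, 2, 1
7, 5, 1, 1, 1
7, 4, 4
7, 4, 2, 2
7, 4, 2, 1, 1
7, 4, 1, 1, 1, 1
7, 2, 2, 2, 2
7, 2, 2, 2, 1, 1
7, 2, 2, 1, 1, 1, 1
…and 54 more, for 66 total.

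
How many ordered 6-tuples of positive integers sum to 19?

Place 5 bars in the 18 internal gaps of a row of 19 dots: C(18,5) = 8568.

8568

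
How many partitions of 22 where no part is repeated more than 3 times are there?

484

Counting exhaustively, 484 partitions satisfy the conditions.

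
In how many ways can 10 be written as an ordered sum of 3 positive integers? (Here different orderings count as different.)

36

Equivalently, choose which 2 of the 9 gaps become plus signs: C(9,2) = 36.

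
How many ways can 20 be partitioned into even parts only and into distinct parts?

10

Listing the qualifying partitions of 20:
20
18 + 2
16 + 4
14 + 6
14 + 4 + 2
12 + 8
12 + 6 + 2
10 + 8 + 2
10 + 6 + 4
8 + 6 + 4 + 2
That's 10 in total.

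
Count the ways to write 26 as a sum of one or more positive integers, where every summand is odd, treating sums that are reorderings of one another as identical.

Direct enumeration gives 165 partitions.

165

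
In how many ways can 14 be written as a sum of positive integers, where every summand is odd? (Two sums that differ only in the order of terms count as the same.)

Listing the qualifying partitions of 14:
13+1
11+3
11+1+1+1
9+5
9+3+1+1
9+1+1+1+1+1
7+7
7+5+1+1
7+3+3+1
7+3+1+1+1+1
7+1+1+1+1+1+1+1
5+5+3+1
5+5+1+1+1+1
5+3+3+3
5+3+3+1+1+1
5+3+1+1+1+1+1+1
5+1+1+1+1+1+1+1+1+1
3+3+3+3+1+1
3+3+3+1+1+1+1+1
3+3+1+1+1+1+1+1+1+1
3+1+1+1+1+1+1+1+1+1+1+1
1+1+1+1+1+1+1+1+1+1+1+1+1+1
Counting gives 22.

22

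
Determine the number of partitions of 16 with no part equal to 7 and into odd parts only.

Listing the qualifying partitions of 16:
15+1
13+3
13+1+1+1
11+5
11+3+1+1
11+1+1+1+1+1
9+5+1+1
9+3+3+1
9+3+1+1+1+1
9+1+1+1+1+1+1+1
5+5+5+1
5+5+3+3
5+5+3+1+1+1
5+5+1+1+1+1+1+1
5+3+3+3+1+1
5+3+3+1+1+1+1+1
5+3+1+1+1+1+1+1+1+1
5+1+1+1+1+1+1+1+1+1+1+1
3+3+3+3+3+1
3+3+3+3+1+1+1+1
3+3+3+1+1+1+1+1+1+1
3+3+1+1+1+1+1+1+1+1+1+1
3+1+1+1+1+1+1+1+1+1+1+1+1+1
1+1+1+1+1+1+1+1+1+1+1+1+1+1+1+1

24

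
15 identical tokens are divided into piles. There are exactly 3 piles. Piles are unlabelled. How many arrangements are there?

19

They are:
13,1,1
12,2,1
11,3,1
11,2,2
10,4,1
10,3,2
9,5,1
9,4,2
9,3,3
8,6,1
8,5,2
8,4,3
7,7,1
7,6,2
7,5,3
7,4,4
6,6,3
6,5,4
5,5,5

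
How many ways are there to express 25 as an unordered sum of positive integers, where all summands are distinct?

Counting exhaustively, 142 partitions satisfy the conditions.

142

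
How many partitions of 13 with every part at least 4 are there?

Enumerating:
13
4, 9
5, 8
6, 7
4, 4, 5

5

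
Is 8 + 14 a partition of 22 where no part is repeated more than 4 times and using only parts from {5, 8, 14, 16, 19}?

Yes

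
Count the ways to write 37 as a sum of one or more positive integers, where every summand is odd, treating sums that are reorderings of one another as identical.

760

Counting exhaustively, 760 partitions satisfy the conditions.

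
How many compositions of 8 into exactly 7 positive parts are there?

7

Place 6 bars in the 7 internal gaps of a row of 8 dots: C(7,6) = 7.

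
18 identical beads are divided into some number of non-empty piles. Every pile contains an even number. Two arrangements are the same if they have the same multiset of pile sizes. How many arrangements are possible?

30

There are too many to list fully; the first 12 (by largest part) are:
18
2 + 16
4 + 14
2 + 2 + 14
6 + 12
2 + 4 + 12
2 + 2 + 2 + 12
8 + 10
2 + 6 + 10
4 + 4 + 10
2 + 2 + 4 + 10
2 + 2 + 2 + 2 + 10
…and 18 more, for 30 total.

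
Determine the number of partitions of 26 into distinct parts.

165

Systematic enumeration (by largest part, then next-largest, …) yields 165.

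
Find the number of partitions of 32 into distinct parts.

390

Enumerating by decreasing first part gives 390 partitions in all.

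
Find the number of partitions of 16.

There are 231 such partitions.

231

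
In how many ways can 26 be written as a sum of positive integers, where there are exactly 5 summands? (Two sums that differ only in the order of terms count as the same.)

There are 221 such partitions.

221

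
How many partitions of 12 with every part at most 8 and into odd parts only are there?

Listing the qualifying partitions of 12:
7,5
7,3,1,1
7,1,1,1,1,1
5,5,1,1
5,3,3,1
5,3,1,1,1,1
5,1,1,1,1,1,1,1
3,3,3,3
3,3,3,1,1,1
3,3,1,1,1,1,1,1
3,1,1,1,1,1,1,1,1,1
1,1,1,1,1,1,1,1,1,1,1,1
That's 12 in total.

12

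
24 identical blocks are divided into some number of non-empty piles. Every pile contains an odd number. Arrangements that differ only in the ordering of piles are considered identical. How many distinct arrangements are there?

122

A full systematic count gives 122.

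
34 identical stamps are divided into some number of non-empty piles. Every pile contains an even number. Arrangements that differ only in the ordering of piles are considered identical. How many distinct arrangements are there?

297

Enumerating by decreasing first part gives 297 partitions in all.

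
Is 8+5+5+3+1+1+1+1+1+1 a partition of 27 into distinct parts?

No

The parts sum to 27, and the condition 'all summands are distinct' is violated.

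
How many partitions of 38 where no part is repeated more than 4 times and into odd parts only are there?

344

There are 344 such partitions.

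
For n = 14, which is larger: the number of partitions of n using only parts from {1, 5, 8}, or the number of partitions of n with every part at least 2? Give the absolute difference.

29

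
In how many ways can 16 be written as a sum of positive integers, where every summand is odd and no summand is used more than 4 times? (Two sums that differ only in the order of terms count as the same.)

They are:
15+1
13+3
13+1+1+1
11+5
11+3+1+1
9+7
9+5+1+1
9+3+3+1
9+3+1+1+1+1
7+7+1+1
7+5+3+1
7+5+1+1+1+1
7+3+3+3
7+3+3+1+1+1
5+5+5+1
5+5+3+3
5+5+3+1+1+1
5+3+3+3+1+1
3+3+3+3+1+1+1+1

19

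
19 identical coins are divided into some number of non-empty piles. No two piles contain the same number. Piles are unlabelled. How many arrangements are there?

54

There are too many to list fully; the first 12 (by largest part) are:
19
18+1
17+2
16+3
16+2+1
15+4
15+3+1
14+5
14+4+1
14+3+2
13+6
13+5+1
…and 42 more, for 54 total.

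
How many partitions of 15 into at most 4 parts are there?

54

There are too many to list fully; the first 12 (by largest part) are:
15
14,1
13,2
13,1,1
12,3
12,2,1
12,1,1,1
11,4
11,3,1
11,2,2
11,2,1,1
10,5
…and 42 more, for 54 total.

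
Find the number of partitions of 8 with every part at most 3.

10

Enumerating:
2+3+3
1+1+3+3
1+2+2+3
1+1+1+2+3
1+1+1+1+1+3
2+2+2+2
1+1+2+2+2
1+1+1+1+2+2
1+1+1+1+1+1+2
1+1+1+1+1+1+1+1
That's 10 in total.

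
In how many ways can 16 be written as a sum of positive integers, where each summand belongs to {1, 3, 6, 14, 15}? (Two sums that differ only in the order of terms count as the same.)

Listing the qualifying partitions of 16:
15 + 1
14 + 1 + 1
6 + 6 + 3 + 1
6 + 6 + 1 + 1 + 1 + 1
6 + 3 + 3 + 3 + 1
6 + 3 + 3 + 1 + 1 + 1 + 1
6 + 3 + 1 + 1 + 1 + 1 + 1 + 1 + 1
6 + 1 + 1 + 1 + 1 + 1 + 1 + 1 + 1 + 1 + 1
3 + 3 + 3 + 3 + 3 + 1
3 + 3 + 3 + 3 + 1 + 1 + 1 + 1
3 + 3 + 3 + 1 + 1 + 1 + 1 + 1 + 1 + 1
3 + 3 + 1 + 1 + 1 + 1 + 1 + 1 + 1 + 1 + 1 + 1
3 + 1 + 1 + 1 + 1 + 1 + 1 + 1 + 1 + 1 + 1 + 1 + 1 + 1
1 + 1 + 1 + 1 + 1 + 1 + 1 + 1 + 1 + 1 + 1 + 1 + 1 + 1 + 1 + 1

14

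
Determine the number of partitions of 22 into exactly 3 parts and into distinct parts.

30

A partial list (first 12 by largest part):
19 + 2 + 1
18 + 3 + 1
17 + 4 + 1
17 + 3 + 2
16 + 5 + 1
16 + 4 + 2
15 + 6 + 1
15 + 5 + 2
15 + 4 + 3
14 + 7 + 1
14 + 6 + 2
14 + 5 + 3
…and 18 more, for 30 total.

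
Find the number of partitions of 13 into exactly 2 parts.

Listing the qualifying partitions of 13:
1, 12
2, 11
3, 10
4, 9
5, 8
6, 7
Counting gives 6.

6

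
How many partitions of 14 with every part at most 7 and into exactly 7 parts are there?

14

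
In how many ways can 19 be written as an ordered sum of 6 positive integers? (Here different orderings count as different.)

Equivalently, choose which 5 of the 18 gaps become plus signs: C(18,5) = 8568.

8568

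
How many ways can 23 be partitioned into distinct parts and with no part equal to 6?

Enumerating by decreasing first part gives 75 partitions in all.

75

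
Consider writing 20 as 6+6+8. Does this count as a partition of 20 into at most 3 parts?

Yes

The parts sum to 20, and the condition 'there are at most 3 summands' holds.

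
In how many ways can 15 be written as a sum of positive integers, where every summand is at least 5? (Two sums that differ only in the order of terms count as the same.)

5

The partitions of 15 that satisfy the conditions:
15
5, 10
6, 9
7, 8
5, 5, 5
That's 5 in total.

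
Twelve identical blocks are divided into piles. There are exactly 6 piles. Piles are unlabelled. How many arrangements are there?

They are:
1,1,1,1,1,7
1,1,1,1,2,6
1,1,1,1,3,5
1,1,1,2,2,5
1,1,1,1,4,4
1,1,1,2,3,4
1,1,2,2,2,4
1,1,1,3,3,3
1,1,2,2,3,3
1,2,2,2,2,3
2,2,2,2,2,2
Counting gives 11.

11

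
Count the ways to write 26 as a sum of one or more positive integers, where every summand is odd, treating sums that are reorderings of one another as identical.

Enumerating by decreasing first part gives 165 partitions in all.

165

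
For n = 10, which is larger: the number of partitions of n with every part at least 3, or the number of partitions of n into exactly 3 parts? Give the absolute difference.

3

Partitions of 10 with every part at least 3: 5.
Partitions of 10 into exactly 3 parts: 8.
|5 − 8| = 3.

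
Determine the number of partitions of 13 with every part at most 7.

82

Systematic enumeration (by largest part, then next-largest, …) yields 82.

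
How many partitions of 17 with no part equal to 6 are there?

241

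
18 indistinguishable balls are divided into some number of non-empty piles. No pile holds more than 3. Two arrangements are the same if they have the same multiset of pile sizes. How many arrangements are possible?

There are too many to list fully; the first 12 (by largest part) are:
3,3,3,3,3,3
3,3,3,3,3,2,1
3,3,3,3,3,1,1,1
3,3,3,3,2,2,2
3,3,3,3,2,2,1,1
3,3,3,3,2,1,1,1,1
3,3,3,3,1,1,1,1,1,1
3,3,3,2,2,2,2,1
3,3,3,2,2,2,1,1,1
3,3,3,2,2,1,1,1,1,1
3,3,3,2,1,1,1,1,1,1,1
3,3,3,1,1,1,1,1,1,1,1,1
…and 25 more, for 37 total.

37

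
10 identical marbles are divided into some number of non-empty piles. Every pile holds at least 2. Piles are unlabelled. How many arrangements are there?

12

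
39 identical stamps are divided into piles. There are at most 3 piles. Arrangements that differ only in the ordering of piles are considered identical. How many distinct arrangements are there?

Direct enumeration gives 147 partitions.

147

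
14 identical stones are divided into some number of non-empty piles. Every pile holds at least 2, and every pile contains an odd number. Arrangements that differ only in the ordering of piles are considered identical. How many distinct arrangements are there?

4

They are:
11,3
9,5
7,7
5,3,3,3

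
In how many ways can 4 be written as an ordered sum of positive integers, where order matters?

8

Each of the 3 gaps between 4 units is either a break or not: 2^3 = 8.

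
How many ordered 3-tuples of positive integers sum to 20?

171

A composition of 20 into 3 positive parts is chosen by placing 2 dividers among the 19 gaps between 20 units: C(19,2) = 171.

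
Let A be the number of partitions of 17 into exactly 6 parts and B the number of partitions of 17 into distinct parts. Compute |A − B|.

6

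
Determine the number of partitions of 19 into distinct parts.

A partial list (first 12 by largest part):
19
18 + 1
17 + 2
16 + 3
16 + 2 + 1
15 + 4
15 + 3 + 1
14 + 5
14 + 4 + 1
14 + 3 + 2
13 + 6
13 + 5 + 1
…and 42 more, for 54 total.

54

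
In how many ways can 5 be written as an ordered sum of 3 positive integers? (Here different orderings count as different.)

Place 2 bars in the 4 internal gaps of a row of 5 dots: C(4,2) = 6.

6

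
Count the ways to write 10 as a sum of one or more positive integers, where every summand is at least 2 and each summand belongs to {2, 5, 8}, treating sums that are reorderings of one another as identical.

3

Listing the qualifying partitions of 10:
2,8
5,5
2,2,2,2,2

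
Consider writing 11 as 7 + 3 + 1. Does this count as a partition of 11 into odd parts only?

The parts sum to 11, and the condition 'every summand is odd' holds.

Yes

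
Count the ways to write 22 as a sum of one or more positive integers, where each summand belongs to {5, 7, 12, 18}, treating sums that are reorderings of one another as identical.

2

Listing the qualifying partitions of 22:
5 + 5 + 12
5 + 5 + 5 + 7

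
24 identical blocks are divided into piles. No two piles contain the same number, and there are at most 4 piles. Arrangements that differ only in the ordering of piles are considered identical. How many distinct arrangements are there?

A full systematic count gives 96.

96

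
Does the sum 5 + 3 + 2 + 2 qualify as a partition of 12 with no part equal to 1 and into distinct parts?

No

The parts sum to 12, and the condition 'all summands are distinct' is violated.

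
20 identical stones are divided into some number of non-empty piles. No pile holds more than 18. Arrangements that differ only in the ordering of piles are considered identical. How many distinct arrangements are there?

A full systematic count gives 625.

625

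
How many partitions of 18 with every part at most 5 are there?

141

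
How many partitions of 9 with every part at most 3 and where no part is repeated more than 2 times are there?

The partitions of 9 that satisfy the conditions:
3+3+2+1
3+2+2+1+1
That's 2 in total.

2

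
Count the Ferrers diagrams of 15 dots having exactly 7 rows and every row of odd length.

5

The partitions of 15 that satisfy the conditions:
9 + 1 + 1 + 1 + 1 + 1 + 1
7 + 3 + 1 + 1 + 1 + 1 + 1
5 + 5 + 1 + 1 + 1 + 1 + 1
5 + 3 + 3 + 1 + 1 + 1 + 1
3 + 3 + 3 + 3 + 1 + 1 + 1
That's 5 in total.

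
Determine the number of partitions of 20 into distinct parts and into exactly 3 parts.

24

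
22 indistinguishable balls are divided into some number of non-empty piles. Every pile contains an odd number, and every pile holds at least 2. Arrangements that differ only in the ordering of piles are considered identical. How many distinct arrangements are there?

Listing the qualifying partitions of 22:
3, 19
5, 17
7, 15
9, 13
3, 3, 3, 13
11, 11
3, 3, 5, 11
3, 3, 7, 9
3, 5, 5, 9
3, 5, 7, 7
5, 5, 5, 7
3, 3, 3, 3, 3, 7
3, 3, 3, 3, 5, 5

13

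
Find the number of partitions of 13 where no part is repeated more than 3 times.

64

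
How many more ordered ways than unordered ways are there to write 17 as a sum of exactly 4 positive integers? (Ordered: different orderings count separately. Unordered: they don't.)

521

Ordered (compositions into 4 parts): C(16,3) = 560.
Partitions of 17 into exactly 4 parts: 39.
Difference: 560 − 39 = 521.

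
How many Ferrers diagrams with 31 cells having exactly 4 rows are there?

225

There are 225 such partitions.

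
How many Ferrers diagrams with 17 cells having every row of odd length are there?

38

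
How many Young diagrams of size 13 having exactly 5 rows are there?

18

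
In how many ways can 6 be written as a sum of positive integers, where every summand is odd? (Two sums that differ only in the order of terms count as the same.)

The partitions of 6 that satisfy the conditions:
5, 1
3, 3
3, 1, 1, 1
1, 1, 1, 1, 1, 1

4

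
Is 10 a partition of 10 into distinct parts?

Yes

The parts sum to 10, and the condition 'all summands are distinct' holds.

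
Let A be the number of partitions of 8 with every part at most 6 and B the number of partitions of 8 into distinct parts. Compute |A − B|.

Partitions of 8 with every part at most 6: 20.
Partitions of 8 into distinct parts: 6.
|20 − 6| = 14.

14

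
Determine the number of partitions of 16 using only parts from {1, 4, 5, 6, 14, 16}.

Enumerating:
16
14,1,1
6,6,4
6,6,1,1,1,1
6,5,5
6,5,4,1
6,5,1,1,1,1,1
6,4,4,1,1
6,4,1,1,1,1,1,1
6,1,1,1,1,1,1,1,1,1,1
5,5,5,1
5,5,4,1,1
5,5,1,1,1,1,1,1
5,4,4,1,1,1
5,4,1,1,1,1,1,1,1
5,1,1,1,1,1,1,1,1,1,1,1
4,4,4,4
4,4,4,1,1,1,1
4,4,1,1,1,1,1,1,1,1
4,1,1,1,1,1,1,1,1,1,1,1,1
1,1,1,1,1,1,1,1,1,1,1,1,1,1,1,1

21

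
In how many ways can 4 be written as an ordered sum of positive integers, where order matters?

Each of the 3 gaps between 4 units is either a break or not: 2^3 = 8.

8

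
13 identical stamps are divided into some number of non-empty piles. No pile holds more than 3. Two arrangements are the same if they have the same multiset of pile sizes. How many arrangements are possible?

Enumerating:
3 + 3 + 3 + 3 + 1
3 + 3 + 3 + 2 + 2
3 + 3 + 3 + 2 + 1 + 1
3 + 3 + 3 + 1 + 1 + 1 + 1
3 + 3 + 2 + 2 + 2 + 1
3 + 3 + 2 + 2 + 1 + 1 + 1
3 + 3 + 2 + 1 + 1 + 1 + 1 + 1
3 + 3 + 1 + 1 + 1 + 1 + 1 + 1 + 1
3 + 2 + 2 + 2 + 2 + 2
3 + 2 + 2 + 2 + 2 + 1 + 1
3 + 2 + 2 + 2 + 1 + 1 + 1 + 1
3 + 2 + 2 + 1 + 1 + 1 + 1 + 1 + 1
3 + 2 + 1 + 1 + 1 + 1 + 1 + 1 + 1 + 1
3 + 1 + 1 + 1 + 1 + 1 + 1 + 1 + 1 + 1 + 1
2 + 2 + 2 + 2 + 2 + 2 + 1
2 + 2 + 2 + 2 + 2 + 1 + 1 + 1
2 + 2 + 2 + 2 + 1 + 1 + 1 + 1 + 1
2 + 2 + 2 + 1 + 1 + 1 + 1 + 1 + 1 + 1
2 + 2 + 1 + 1 + 1 + 1 + 1 + 1 + 1 + 1 + 1
2 + 1 + 1 + 1 + 1 + 1 + 1 + 1 + 1 + 1 + 1 + 1
1 + 1 + 1 + 1 + 1 + 1 + 1 + 1 + 1 + 1 + 1 + 1 + 1
That's 21 in total.

21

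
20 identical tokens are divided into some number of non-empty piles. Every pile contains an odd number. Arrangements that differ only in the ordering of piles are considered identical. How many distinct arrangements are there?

There are too many to list fully; the first 12 (by largest part) are:
1, 19
3, 17
1, 1, 1, 17
5, 15
1, 1, 3, 15
1, 1, 1, 1, 1, 15
7, 13
1, 1, 5, 13
1, 3, 3, 13
1, 1, 1, 1, 3, 13
1, 1, 1, 1, 1, 1, 1, 13
9, 11
…and 52 more, for 64 total.

64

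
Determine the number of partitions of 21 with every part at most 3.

A partial list (first 12 by largest part):
3,3,3,3,3,3,3
3,3,3,3,3,3,2,1
3,3,3,3,3,3,1,1,1
3,3,3,3,3,2,2,2
3,3,3,3,3,2,2,1,1
3,3,3,3,3,2,1,1,1,1
3,3,3,3,3,1,1,1,1,1,1
3,3,3,3,2,2,2,2,1
3,3,3,3,2,2,2,1,1,1
3,3,3,3,2,2,1,1,1,1,1
3,3,3,3,2,1,1,1,1,1,1,1
3,3,3,3,1,1,1,1,1,1,1,1,1
…and 36 more, for 48 total.

48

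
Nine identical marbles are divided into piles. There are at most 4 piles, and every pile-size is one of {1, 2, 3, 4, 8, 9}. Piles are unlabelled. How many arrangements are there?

9

The partitions of 9 that satisfy the conditions:
9
8,1
4,4,1
4,3,2
4,3,1,1
4,2,2,1
3,3,3
3,3,2,1
3,2,2,2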